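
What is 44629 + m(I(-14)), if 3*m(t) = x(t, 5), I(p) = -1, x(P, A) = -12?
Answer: 44625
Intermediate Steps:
m(t) = -4 (m(t) = (⅓)*(-12) = -4)
44629 + m(I(-14)) = 44629 - 4 = 44625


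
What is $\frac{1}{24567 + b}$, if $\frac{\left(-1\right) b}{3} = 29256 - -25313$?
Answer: $- \frac{1}{139140} \approx -7.187 \cdot 10^{-6}$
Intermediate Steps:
$b = -163707$ ($b = - 3 \left(29256 - -25313\right) = - 3 \left(29256 + 25313\right) = \left(-3\right) 54569 = -163707$)
$\frac{1}{24567 + b} = \frac{1}{24567 - 163707} = \frac{1}{-139140} = - \frac{1}{139140}$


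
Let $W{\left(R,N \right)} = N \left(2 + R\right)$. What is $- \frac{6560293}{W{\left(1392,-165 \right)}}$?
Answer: $\frac{6560293}{230010} \approx 28.522$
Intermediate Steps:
$- \frac{6560293}{W{\left(1392,-165 \right)}} = - \frac{6560293}{\left(-165\right) \left(2 + 1392\right)} = - \frac{6560293}{\left(-165\right) 1394} = - \frac{6560293}{-230010} = \left(-6560293\right) \left(- \frac{1}{230010}\right) = \frac{6560293}{230010}$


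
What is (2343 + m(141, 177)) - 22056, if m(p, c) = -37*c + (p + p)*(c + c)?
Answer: 73566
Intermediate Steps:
m(p, c) = -37*c + 4*c*p (m(p, c) = -37*c + (2*p)*(2*c) = -37*c + 4*c*p)
(2343 + m(141, 177)) - 22056 = (2343 + 177*(-37 + 4*141)) - 22056 = (2343 + 177*(-37 + 564)) - 22056 = (2343 + 177*527) - 22056 = (2343 + 93279) - 22056 = 95622 - 22056 = 73566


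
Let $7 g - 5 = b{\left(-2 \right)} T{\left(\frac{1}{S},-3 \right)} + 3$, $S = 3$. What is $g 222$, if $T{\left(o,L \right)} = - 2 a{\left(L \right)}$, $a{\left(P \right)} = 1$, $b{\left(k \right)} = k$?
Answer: $\frac{2664}{7} \approx 380.57$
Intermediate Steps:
$T{\left(o,L \right)} = -2$ ($T{\left(o,L \right)} = \left(-2\right) 1 = -2$)
$g = \frac{12}{7}$ ($g = \frac{5}{7} + \frac{\left(-2\right) \left(-2\right) + 3}{7} = \frac{5}{7} + \frac{4 + 3}{7} = \frac{5}{7} + \frac{1}{7} \cdot 7 = \frac{5}{7} + 1 = \frac{12}{7} \approx 1.7143$)
$g 222 = \frac{12}{7} \cdot 222 = \frac{2664}{7}$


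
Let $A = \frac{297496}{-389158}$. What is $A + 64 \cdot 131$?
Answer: $\frac{1631201588}{194579} \approx 8383.2$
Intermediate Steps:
$A = - \frac{148748}{194579}$ ($A = 297496 \left(- \frac{1}{389158}\right) = - \frac{148748}{194579} \approx -0.76446$)
$A + 64 \cdot 131 = - \frac{148748}{194579} + 64 \cdot 131 = - \frac{148748}{194579} + 8384 = \frac{1631201588}{194579}$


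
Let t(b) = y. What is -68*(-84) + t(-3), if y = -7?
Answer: 5705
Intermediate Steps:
t(b) = -7
-68*(-84) + t(-3) = -68*(-84) - 7 = 5712 - 7 = 5705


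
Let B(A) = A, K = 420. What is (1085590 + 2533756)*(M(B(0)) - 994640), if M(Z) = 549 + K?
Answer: -3596439159166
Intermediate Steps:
M(Z) = 969 (M(Z) = 549 + 420 = 969)
(1085590 + 2533756)*(M(B(0)) - 994640) = (1085590 + 2533756)*(969 - 994640) = 3619346*(-993671) = -3596439159166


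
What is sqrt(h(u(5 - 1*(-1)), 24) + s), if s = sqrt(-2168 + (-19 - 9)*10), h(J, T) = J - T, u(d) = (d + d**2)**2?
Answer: 2*sqrt(435 + 3*I*sqrt(17)) ≈ 41.718 + 0.593*I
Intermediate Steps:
s = 12*I*sqrt(17) (s = sqrt(-2168 - 28*10) = sqrt(-2168 - 280) = sqrt(-2448) = 12*I*sqrt(17) ≈ 49.477*I)
sqrt(h(u(5 - 1*(-1)), 24) + s) = sqrt(((5 - 1*(-1))**2*(1 + (5 - 1*(-1)))**2 - 1*24) + 12*I*sqrt(17)) = sqrt(((5 + 1)**2*(1 + (5 + 1))**2 - 24) + 12*I*sqrt(17)) = sqrt((6**2*(1 + 6)**2 - 24) + 12*I*sqrt(17)) = sqrt((36*7**2 - 24) + 12*I*sqrt(17)) = sqrt((36*49 - 24) + 12*I*sqrt(17)) = sqrt((1764 - 24) + 12*I*sqrt(17)) = sqrt(1740 + 12*I*sqrt(17))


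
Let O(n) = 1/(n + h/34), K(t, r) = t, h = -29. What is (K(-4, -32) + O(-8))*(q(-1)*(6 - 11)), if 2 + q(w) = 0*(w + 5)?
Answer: -12380/301 ≈ -41.130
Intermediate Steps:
q(w) = -2 (q(w) = -2 + 0*(w + 5) = -2 + 0*(5 + w) = -2 + 0 = -2)
O(n) = 1/(-29/34 + n) (O(n) = 1/(n - 29/34) = 1/(-29/34 + n))
(K(-4, -32) + O(-8))*(q(-1)*(6 - 11)) = (-4 + 34/(-29 + 34*(-8)))*(-2*(6 - 11)) = (-4 + 34/(-29 - 272))*(-2*(-5)) = (-4 + 34/(-301))*10 = (-4 + 34*(-1/301))*10 = (-4 - 34/301)*10 = -1238/301*10 = -12380/301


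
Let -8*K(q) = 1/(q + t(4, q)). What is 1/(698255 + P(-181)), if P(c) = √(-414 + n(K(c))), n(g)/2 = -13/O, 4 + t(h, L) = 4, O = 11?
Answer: 1536161/1072632099971 - 2*I*√12595/5363160499855 ≈ 1.4321e-6 - 4.1851e-11*I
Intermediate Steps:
t(h, L) = 0 (t(h, L) = -4 + 4 = 0)
K(q) = -1/(8*q) (K(q) = -1/(8*(q + 0)) = -1/(8*q))
n(g) = -26/11 (n(g) = 2*(-13/11) = -26/11)
P(c) = 2*I*√12595/11 (P(c) = √(-414 - 26/11) = √(-4580/11) = 2*I*√12595/11)
1/(698255 + P(-181)) = 1/(698255 + 2*I*√12595/11)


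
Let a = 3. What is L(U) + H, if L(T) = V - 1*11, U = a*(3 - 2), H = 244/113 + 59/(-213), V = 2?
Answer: -171316/24069 ≈ -7.1177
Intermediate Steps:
H = 45305/24069 (H = 244*(1/113) + 59*(-1/213) = 244/113 - 59/213 = 45305/24069 ≈ 1.8823)
U = 3 (U = 3*(3 - 2) = 3*1 = 3)
L(T) = -9 (L(T) = 2 - 1*11 = 2 - 11 = -9)
L(U) + H = -9 + 45305/24069 = -171316/24069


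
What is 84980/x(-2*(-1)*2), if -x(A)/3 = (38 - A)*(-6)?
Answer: 21245/153 ≈ 138.86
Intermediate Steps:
x(A) = 684 - 18*A (x(A) = -3*(38 - A)*(-6) = -3*(-228 + 6*A) = 684 - 18*A)
84980/x(-2*(-1)*2) = 84980/(684 - 18*(-2*(-1))*2) = 84980/(684 - 36*2) = 84980/(684 - 18*4) = 84980/(684 - 72) = 84980/612 = 84980*(1/612) = 21245/153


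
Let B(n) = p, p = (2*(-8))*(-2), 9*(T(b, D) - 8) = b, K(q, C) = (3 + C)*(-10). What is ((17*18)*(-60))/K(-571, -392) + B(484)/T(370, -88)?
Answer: -349740/85969 ≈ -4.0682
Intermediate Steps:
K(q, C) = -30 - 10*C
T(b, D) = 8 + b/9
p = 32 (p = -16*(-2) = 32)
B(n) = 32
((17*18)*(-60))/K(-571, -392) + B(484)/T(370, -88) = ((17*18)*(-60))/(-30 - 10*(-392)) + 32/(8 + (⅑)*370) = (306*(-60))/(-30 + 3920) + 32/(8 + 370/9) = -18360/3890 + 32/(442/9) = -18360*1/3890 + 32*(9/442) = -1836/389 + 144/221 = -349740/85969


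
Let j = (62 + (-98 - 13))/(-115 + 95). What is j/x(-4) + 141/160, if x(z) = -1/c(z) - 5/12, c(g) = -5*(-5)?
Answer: -98283/21920 ≈ -4.4837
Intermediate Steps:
c(g) = 25
x(z) = -137/300 (x(z) = -1/25 - 5/12 = -137/300)
j = 49/20 (j = (62 - 111)/(-20) = -49*(-1/20) = 49/20 ≈ 2.4500)
j/x(-4) + 141/160 = 49/(20*(-137/300)) + 141/160 = (49/20)*(-300/137) + 141*(1/160) = -735/137 + 141/160 = -98283/21920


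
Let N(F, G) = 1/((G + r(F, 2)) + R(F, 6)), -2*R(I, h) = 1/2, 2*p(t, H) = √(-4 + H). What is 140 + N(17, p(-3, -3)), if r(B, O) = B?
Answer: 632648/4517 - 8*I*√7/4517 ≈ 140.06 - 0.0046859*I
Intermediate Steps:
p(t, H) = √(-4 + H)/2
R(I, h) = -¼ (R(I, h) = -½/2 = -½*½ = -¼)
N(F, G) = 1/(-¼ + F + G) (N(F, G) = 1/((G + F) - ¼) = 1/((F + G) - ¼) = 1/(-¼ + F + G))
140 + N(17, p(-3, -3)) = 140 + 4/(-1 + 4*17 + 4*(√(-4 - 3)/2)) = 140 + 4/(-1 + 68 + 4*(√(-7)/2)) = 140 + 4/(-1 + 68 + 4*((I*√7)/2)) = 140 + 4/(-1 + 68 + 4*(I*√7/2)) = 140 + 4/(-1 + 68 + 2*I*√7) = 140 + 4/(67 + 2*I*√7)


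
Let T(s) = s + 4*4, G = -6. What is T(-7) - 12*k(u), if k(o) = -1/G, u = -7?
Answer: 7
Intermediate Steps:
T(s) = 16 + s (T(s) = s + 16 = 16 + s)
k(o) = ⅙ (k(o) = -1/(-6) = -1*(-⅙) = ⅙)
T(-7) - 12*k(u) = (16 - 7) - 12*⅙ = 9 - 2 = 7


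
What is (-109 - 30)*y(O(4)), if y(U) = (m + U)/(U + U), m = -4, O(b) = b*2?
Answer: -139/4 ≈ -34.750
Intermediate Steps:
O(b) = 2*b
y(U) = (-4 + U)/(2*U) (y(U) = (-4 + U)/(U + U) = (-4 + U)/((2*U)) = (-4 + U)*(1/(2*U)) = (-4 + U)/(2*U))
(-109 - 30)*y(O(4)) = (-109 - 30)*((-4 + 2*4)/(2*((2*4)))) = -139*(-4 + 8)/(2*8) = -139*4/(2*8) = -139*¼ = -139/4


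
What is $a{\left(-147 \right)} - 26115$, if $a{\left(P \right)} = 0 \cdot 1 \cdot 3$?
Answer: $-26115$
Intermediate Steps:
$a{\left(P \right)} = 0$ ($a{\left(P \right)} = 0 \cdot 3 = 0$)
$a{\left(-147 \right)} - 26115 = 0 - 26115 = -26115$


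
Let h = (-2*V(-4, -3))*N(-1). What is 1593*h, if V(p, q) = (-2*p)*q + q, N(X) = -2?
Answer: -172044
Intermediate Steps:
V(p, q) = q - 2*p*q (V(p, q) = -2*p*q + q = q - 2*p*q)
h = -108 (h = -(-6)*(1 - 2*(-4))*(-2) = -(-6)*(1 + 8)*(-2) = -(-6)*9*(-2) = -2*(-27)*(-2) = 54*(-2) = -108)
1593*h = 1593*(-108) = -172044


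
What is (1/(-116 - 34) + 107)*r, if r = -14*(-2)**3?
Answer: 898744/75 ≈ 11983.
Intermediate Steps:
r = 112 (r = -14*(-8) = 112)
(1/(-116 - 34) + 107)*r = (1/(-116 - 34) + 107)*112 = (1/(-150) + 107)*112 = (-1/150 + 107)*112 = (16049/150)*112 = 898744/75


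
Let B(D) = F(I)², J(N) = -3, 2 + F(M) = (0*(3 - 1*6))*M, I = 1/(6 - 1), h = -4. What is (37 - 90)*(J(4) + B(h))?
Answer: -53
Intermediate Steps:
I = ⅕ (I = 1/5 = ⅕ ≈ 0.20000)
F(M) = -2 (F(M) = -2 + (0*(3 - 1*6))*M = -2 + (0*(3 - 6))*M = -2 + (0*(-3))*M = -2 + 0*M = -2 + 0 = -2)
B(D) = 4 (B(D) = (-2)² = 4)
(37 - 90)*(J(4) + B(h)) = (37 - 90)*(-3 + 4) = -53*1 = -53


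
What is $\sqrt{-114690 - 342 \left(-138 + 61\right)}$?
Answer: $2 i \sqrt{22089} \approx 297.25 i$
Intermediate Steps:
$\sqrt{-114690 - 342 \left(-138 + 61\right)} = \sqrt{-114690 - -26334} = \sqrt{-114690 + 26334} = \sqrt{-88356} = 2 i \sqrt{22089}$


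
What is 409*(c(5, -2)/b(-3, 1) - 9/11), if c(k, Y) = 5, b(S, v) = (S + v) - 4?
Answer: -44581/66 ≈ -675.47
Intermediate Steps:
b(S, v) = -4 + S + v
409*(c(5, -2)/b(-3, 1) - 9/11) = 409*(5/(-4 - 3 + 1) - 9/11) = 409*(5/(-6) - 9*1/11) = 409*(5*(-⅙) - 9/11) = 409*(-⅚ - 9/11) = 409*(-109/66) = -44581/66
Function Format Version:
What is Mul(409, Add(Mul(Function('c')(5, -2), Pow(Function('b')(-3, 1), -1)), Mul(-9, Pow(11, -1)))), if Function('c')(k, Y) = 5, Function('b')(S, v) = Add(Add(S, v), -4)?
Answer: Rational(-44581, 66) ≈ -675.47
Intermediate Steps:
Function('b')(S, v) = Add(-4, S, v)
Mul(409, Add(Mul(Function('c')(5, -2), Pow(Function('b')(-3, 1), -1)), Mul(-9, Pow(11, -1)))) = Mul(409, Add(Mul(5, Pow(Add(-4, -3, 1), -1)), Mul(-9, Pow(11, -1)))) = Mul(409, Add(Mul(5, Pow(-6, -1)), Mul(-9, Rational(1, 11)))) = Mul(409, Add(Mul(5, Rational(-1, 6)), Rational(-9, 11))) = Mul(409, Add(Rational(-5, 6), Rational(-9, 11))) = Mul(409, Rational(-109, 66)) = Rational(-44581, 66)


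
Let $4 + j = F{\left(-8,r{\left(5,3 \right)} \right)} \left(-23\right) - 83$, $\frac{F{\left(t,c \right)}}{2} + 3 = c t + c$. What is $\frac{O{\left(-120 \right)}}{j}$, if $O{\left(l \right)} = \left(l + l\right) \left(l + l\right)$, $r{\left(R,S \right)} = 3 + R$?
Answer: $\frac{57600}{2627} \approx 21.926$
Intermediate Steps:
$F{\left(t,c \right)} = -6 + 2 c + 2 c t$ ($F{\left(t,c \right)} = -6 + 2 \left(c t + c\right) = -6 + 2 \left(c + c t\right) = -6 + \left(2 c + 2 c t\right) = -6 + 2 c + 2 c t$)
$j = 2627$ ($j = -4 - \left(83 - \left(-6 + 2 \left(3 + 5\right) + 2 \left(3 + 5\right) \left(-8\right)\right) \left(-23\right)\right) = -4 - \left(83 - \left(-6 + 2 \cdot 8 + 2 \cdot 8 \left(-8\right)\right) \left(-23\right)\right) = -4 - \left(83 - \left(-6 + 16 - 128\right) \left(-23\right)\right) = -4 - -2631 = -4 + \left(2714 - 83\right) = -4 + 2631 = 2627$)
$O{\left(l \right)} = 4 l^{2}$ ($O{\left(l \right)} = 2 l 2 l = 4 l^{2}$)
$\frac{O{\left(-120 \right)}}{j} = \frac{4 \left(-120\right)^{2}}{2627} = 4 \cdot 14400 \cdot \frac{1}{2627} = 57600 \cdot \frac{1}{2627} = \frac{57600}{2627}$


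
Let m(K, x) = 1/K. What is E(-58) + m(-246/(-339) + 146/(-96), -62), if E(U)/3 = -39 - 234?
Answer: -3537771/4313 ≈ -820.26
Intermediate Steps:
E(U) = -819 (E(U) = 3*(-39 - 234) = 3*(-273) = -819)
E(-58) + m(-246/(-339) + 146/(-96), -62) = -819 + 1/(-246/(-339) + 146/(-96)) = -819 + 1/(-246*(-1/339) + 146*(-1/96)) = -819 + 1/(82/113 - 73/48) = -819 + 1/(-4313/5424) = -819 - 5424/4313 = -3537771/4313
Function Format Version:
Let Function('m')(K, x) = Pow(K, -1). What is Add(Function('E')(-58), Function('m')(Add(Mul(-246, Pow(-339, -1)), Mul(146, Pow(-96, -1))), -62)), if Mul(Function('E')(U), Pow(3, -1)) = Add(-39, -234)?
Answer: Rational(-3537771, 4313) ≈ -820.26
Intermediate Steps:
Function('E')(U) = -819 (Function('E')(U) = Mul(3, Add(-39, -234)) = Mul(3, -273) = -819)
Add(Function('E')(-58), Function('m')(Add(Mul(-246, Pow(-339, -1)), Mul(146, Pow(-96, -1))), -62)) = Add(-819, Pow(Add(Mul(-246, Pow(-339, -1)), Mul(146, Pow(-96, -1))), -1)) = Add(-819, Pow(Add(Mul(-246, Rational(-1, 339)), Mul(146, Rational(-1, 96))), -1)) = Add(-819, Pow(Add(Rational(82, 113), Rational(-73, 48)), -1)) = Add(-819, Pow(Rational(-4313, 5424), -1)) = Add(-819, Rational(-5424, 4313)) = Rational(-3537771, 4313)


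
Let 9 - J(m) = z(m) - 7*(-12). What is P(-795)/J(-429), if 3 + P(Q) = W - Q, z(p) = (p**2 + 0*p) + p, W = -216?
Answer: -192/61229 ≈ -0.0031358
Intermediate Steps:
z(p) = p + p**2 (z(p) = (p**2 + 0) + p = p**2 + p = p + p**2)
J(m) = -75 - m*(1 + m) (J(m) = 9 - (m*(1 + m) - 7*(-12)) = 9 - (m*(1 + m) + 84) = 9 - (84 + m*(1 + m)) = 9 + (-84 - m*(1 + m)) = -75 - m*(1 + m))
P(Q) = -219 - Q (P(Q) = -3 + (-216 - Q) = -219 - Q)
P(-795)/J(-429) = (-219 - 1*(-795))/(-75 - 1*(-429)*(1 - 429)) = (-219 + 795)/(-75 - 1*(-429)*(-428)) = 576/(-75 - 183612) = 576/(-183687) = 576*(-1/183687) = -192/61229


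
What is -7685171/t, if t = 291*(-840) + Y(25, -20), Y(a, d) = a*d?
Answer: 7685171/244940 ≈ 31.376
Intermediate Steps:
t = -244940 (t = 291*(-840) + 25*(-20) = -244440 - 500 = -244940)
-7685171/t = -7685171/(-244940) = -7685171*(-1/244940) = 7685171/244940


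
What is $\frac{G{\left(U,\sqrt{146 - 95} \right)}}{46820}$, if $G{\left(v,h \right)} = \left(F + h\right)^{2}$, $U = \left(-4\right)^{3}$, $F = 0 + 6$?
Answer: $\frac{\left(6 + \sqrt{51}\right)^{2}}{46820} \approx 0.0036885$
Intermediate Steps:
$F = 6$
$U = -64$
$G{\left(v,h \right)} = \left(6 + h\right)^{2}$
$\frac{G{\left(U,\sqrt{146 - 95} \right)}}{46820} = \frac{\left(6 + \sqrt{146 - 95}\right)^{2}}{46820} = \left(6 + \sqrt{146 - 95}\right)^{2} \cdot \frac{1}{46820} = \left(6 + \sqrt{51}\right)^{2} \cdot \frac{1}{46820} = \frac{\left(6 + \sqrt{51}\right)^{2}}{46820}$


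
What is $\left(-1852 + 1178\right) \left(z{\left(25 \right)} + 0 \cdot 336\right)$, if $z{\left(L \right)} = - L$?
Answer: $16850$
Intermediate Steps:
$\left(-1852 + 1178\right) \left(z{\left(25 \right)} + 0 \cdot 336\right) = \left(-1852 + 1178\right) \left(\left(-1\right) 25 + 0 \cdot 336\right) = - 674 \left(-25 + 0\right) = \left(-674\right) \left(-25\right) = 16850$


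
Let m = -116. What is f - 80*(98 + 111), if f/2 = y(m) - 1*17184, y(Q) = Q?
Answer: -51320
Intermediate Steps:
f = -34600 (f = 2*(-116 - 1*17184) = 2*(-116 - 17184) = 2*(-17300) = -34600)
f - 80*(98 + 111) = -34600 - 80*(98 + 111) = -34600 - 80*209 = -34600 - 1*16720 = -34600 - 16720 = -51320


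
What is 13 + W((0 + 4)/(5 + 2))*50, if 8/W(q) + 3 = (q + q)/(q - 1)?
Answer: -979/17 ≈ -57.588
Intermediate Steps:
W(q) = 8/(-3 + 2*q/(-1 + q)) (W(q) = 8/(-3 + (q + q)/(q - 1)) = 8/(-3 + (2*q)/(-1 + q)) = 8/(-3 + 2*q/(-1 + q)))
13 + W((0 + 4)/(5 + 2))*50 = 13 + (8*(1 - (0 + 4)/(5 + 2))/(-3 + (0 + 4)/(5 + 2)))*50 = 13 + (8*(1 - 4/7)/(-3 + 4/7))*50 = 13 + (8*(1 - 4/7)/(-3 + 4*(⅐)))*50 = 13 + (8*(1 - 1*4/7)/(-3 + 4/7))*50 = 13 + (8*(1 - 4/7)/(-17/7))*50 = 13 + (8*(-7/17)*(3/7))*50 = 13 - 24/17*50 = 13 - 1200/17 = -979/17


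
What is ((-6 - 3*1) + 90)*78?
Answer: 6318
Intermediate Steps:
((-6 - 3*1) + 90)*78 = ((-6 - 3) + 90)*78 = (-9 + 90)*78 = 81*78 = 6318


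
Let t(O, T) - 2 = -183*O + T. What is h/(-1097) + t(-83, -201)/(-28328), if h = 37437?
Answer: -538479683/15537908 ≈ -34.656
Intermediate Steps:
t(O, T) = 2 + T - 183*O (t(O, T) = 2 + (-183*O + T) = 2 + (T - 183*O) = 2 + T - 183*O)
h/(-1097) + t(-83, -201)/(-28328) = 37437/(-1097) + (2 - 201 - 183*(-83))/(-28328) = 37437*(-1/1097) + (2 - 201 + 15189)*(-1/28328) = -37437/1097 + 14990*(-1/28328) = -37437/1097 - 7495/14164 = -538479683/15537908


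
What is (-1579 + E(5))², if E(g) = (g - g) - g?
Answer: 2509056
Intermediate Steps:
E(g) = -g (E(g) = 0 - g = -g)
(-1579 + E(5))² = (-1579 - 1*5)² = (-1579 - 5)² = (-1584)² = 2509056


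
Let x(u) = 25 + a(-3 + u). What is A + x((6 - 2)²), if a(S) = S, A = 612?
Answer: 650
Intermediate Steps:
x(u) = 22 + u (x(u) = 25 + (-3 + u) = 22 + u)
A + x((6 - 2)²) = 612 + (22 + (6 - 2)²) = 612 + (22 + 4²) = 612 + (22 + 16) = 612 + 38 = 650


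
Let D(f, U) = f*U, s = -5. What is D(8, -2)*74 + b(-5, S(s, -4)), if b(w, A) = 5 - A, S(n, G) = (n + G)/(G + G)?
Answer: -9441/8 ≈ -1180.1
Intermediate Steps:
D(f, U) = U*f
S(n, G) = (G + n)/(2*G) (S(n, G) = (G + n)/((2*G)) = (G + n)*(1/(2*G)) = (G + n)/(2*G))
D(8, -2)*74 + b(-5, S(s, -4)) = -2*8*74 + (5 - (-4 - 5)/(2*(-4))) = -16*74 + (5 - (-1)*(-9)/(2*4)) = -1184 + (5 - 1*9/8) = -1184 + (5 - 9/8) = -1184 + 31/8 = -9441/8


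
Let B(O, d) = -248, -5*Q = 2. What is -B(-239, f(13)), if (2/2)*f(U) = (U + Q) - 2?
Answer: 248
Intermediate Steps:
Q = -⅖ (Q = -⅕*2 = -⅖ ≈ -0.40000)
f(U) = -12/5 + U (f(U) = (U - ⅖) - 2 = (-⅖ + U) - 2 = -12/5 + U)
-B(-239, f(13)) = -1*(-248) = 248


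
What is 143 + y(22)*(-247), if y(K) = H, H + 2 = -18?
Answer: 5083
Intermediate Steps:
H = -20 (H = -2 - 18 = -20)
y(K) = -20
143 + y(22)*(-247) = 143 - 20*(-247) = 143 + 4940 = 5083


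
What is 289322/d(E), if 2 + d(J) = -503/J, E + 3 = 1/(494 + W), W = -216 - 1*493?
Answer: 186902012/106853 ≈ 1749.2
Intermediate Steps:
W = -709 (W = -216 - 493 = -709)
E = -646/215 (E = -3 + 1/(494 - 709) = -3 + 1/(-215) = -3 - 1/215 = -646/215 ≈ -3.0047)
d(J) = -2 - 503/J
289322/d(E) = 289322/(-2 - 503/(-646/215)) = 289322/(-2 - 503*(-215/646)) = 289322/(-2 + 108145/646) = 289322/(106853/646) = 289322*(646/106853) = 186902012/106853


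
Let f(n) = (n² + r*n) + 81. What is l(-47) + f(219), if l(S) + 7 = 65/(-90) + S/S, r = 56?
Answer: 1085387/18 ≈ 60299.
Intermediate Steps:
l(S) = -121/18 (l(S) = -7 + (65/(-90) + S/S) = -7 + (65*(-1/90) + 1) = -7 + (-13/18 + 1) = -7 + 5/18 = -121/18)
f(n) = 81 + n² + 56*n (f(n) = (n² + 56*n) + 81 = 81 + n² + 56*n)
l(-47) + f(219) = -121/18 + (81 + 219² + 56*219) = -121/18 + (81 + 47961 + 12264) = -121/18 + 60306 = 1085387/18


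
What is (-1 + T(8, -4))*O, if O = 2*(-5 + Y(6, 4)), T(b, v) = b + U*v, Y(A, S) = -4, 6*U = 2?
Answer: -102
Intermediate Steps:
U = 1/3 (U = (1/6)*2 = 1/3 ≈ 0.33333)
T(b, v) = b + v/3
O = -18 (O = 2*(-5 - 4) = 2*(-9) = -18)
(-1 + T(8, -4))*O = (-1 + (8 + (1/3)*(-4)))*(-18) = (-1 + (8 - 4/3))*(-18) = (-1 + 20/3)*(-18) = (17/3)*(-18) = -102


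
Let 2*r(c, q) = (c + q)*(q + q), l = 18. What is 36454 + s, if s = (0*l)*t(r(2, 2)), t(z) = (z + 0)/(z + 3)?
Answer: 36454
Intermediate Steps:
r(c, q) = q*(c + q) (r(c, q) = ((c + q)*(q + q))/2 = ((c + q)*(2*q))/2 = (2*q*(c + q))/2 = q*(c + q))
t(z) = z/(3 + z)
s = 0 (s = (0*18)*((2*(2 + 2))/(3 + 2*(2 + 2))) = 0*((2*4)/(3 + 2*4)) = 0*(8/(3 + 8)) = 0*(8/11) = 0)
36454 + s = 36454 + 0 = 36454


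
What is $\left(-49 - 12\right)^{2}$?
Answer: $3721$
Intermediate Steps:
$\left(-49 - 12\right)^{2} = \left(-61\right)^{2} = 3721$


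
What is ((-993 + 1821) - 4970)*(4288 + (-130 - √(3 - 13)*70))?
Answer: -17222436 + 289940*I*√10 ≈ -1.7222e+7 + 9.1687e+5*I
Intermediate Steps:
((-993 + 1821) - 4970)*(4288 + (-130 - √(3 - 13)*70)) = (828 - 4970)*(4288 + (-130 - √(-10)*70)) = -4142*(4288 + (-130 - I*√10*70)) = -4142*(4288 + (-130 - 70*I*√10)) = -4142*(4158 - 70*I*√10) = -17222436 + 289940*I*√10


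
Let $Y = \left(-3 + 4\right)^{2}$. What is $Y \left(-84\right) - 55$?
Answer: $-139$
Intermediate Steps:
$Y = 1$ ($Y = 1^{2} = 1$)
$Y \left(-84\right) - 55 = 1 \left(-84\right) - 55 = -84 - 55 = -139$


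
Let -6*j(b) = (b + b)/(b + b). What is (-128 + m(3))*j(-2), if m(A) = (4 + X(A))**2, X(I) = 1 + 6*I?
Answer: -401/6 ≈ -66.833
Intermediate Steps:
j(b) = -1/6 (j(b) = -(b + b)/(6*(b + b)) = -2*b/(6*(2*b)) = -2*b*1/(2*b)/6 = -1/6*1 = -1/6)
m(A) = (5 + 6*A)**2 (m(A) = (4 + (1 + 6*A))**2 = (5 + 6*A)**2)
(-128 + m(3))*j(-2) = (-128 + (5 + 6*3)**2)*(-1/6) = (-128 + (5 + 18)**2)*(-1/6) = (-128 + 23**2)*(-1/6) = (-128 + 529)*(-1/6) = 401*(-1/6) = -401/6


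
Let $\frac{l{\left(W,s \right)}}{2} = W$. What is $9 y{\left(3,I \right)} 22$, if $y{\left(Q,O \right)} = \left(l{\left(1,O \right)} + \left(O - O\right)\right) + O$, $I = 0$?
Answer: $396$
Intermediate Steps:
$l{\left(W,s \right)} = 2 W$
$y{\left(Q,O \right)} = 2 + O$ ($y{\left(Q,O \right)} = \left(2 \cdot 1 + \left(O - O\right)\right) + O = \left(2 + 0\right) + O = 2 + O$)
$9 y{\left(3,I \right)} 22 = 9 \left(2 + 0\right) 22 = 9 \cdot 2 \cdot 22 = 18 \cdot 22 = 396$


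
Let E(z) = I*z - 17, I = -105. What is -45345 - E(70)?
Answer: -37978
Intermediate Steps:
E(z) = -17 - 105*z (E(z) = -105*z - 17 = -17 - 105*z)
-45345 - E(70) = -45345 - (-17 - 105*70) = -45345 - (-17 - 7350) = -45345 - 1*(-7367) = -45345 + 7367 = -37978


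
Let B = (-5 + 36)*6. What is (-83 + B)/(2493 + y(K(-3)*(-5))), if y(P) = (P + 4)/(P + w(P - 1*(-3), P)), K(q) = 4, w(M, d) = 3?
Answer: 1751/42397 ≈ 0.041300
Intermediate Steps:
B = 186 (B = 31*6 = 186)
y(P) = (4 + P)/(3 + P) (y(P) = (P + 4)/(P + 3) = (4 + P)/(3 + P))
(-83 + B)/(2493 + y(K(-3)*(-5))) = (-83 + 186)/(2493 + (4 + 4*(-5))/(3 + 4*(-5))) = 103/(2493 + (4 - 20)/(3 - 20)) = 103/(2493 - 16/(-17)) = 103/(2493 - 1/17*(-16)) = 103/(2493 + 16/17) = 103/(42397/17) = 103*(17/42397) = 1751/42397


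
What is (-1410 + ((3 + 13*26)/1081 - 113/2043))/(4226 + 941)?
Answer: -3113386520/11411231661 ≈ -0.27284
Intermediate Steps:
(-1410 + ((3 + 13*26)/1081 - 113/2043))/(4226 + 941) = (-1410 + ((3 + 338)*(1/1081) - 113*1/2043))/5167 = (-1410 + (341*(1/1081) - 113/2043))*(1/5167) = (-1410 + (341/1081 - 113/2043))*(1/5167) = (-1410 + 574510/2208483)*(1/5167) = -3113386520/2208483*1/5167 = -3113386520/11411231661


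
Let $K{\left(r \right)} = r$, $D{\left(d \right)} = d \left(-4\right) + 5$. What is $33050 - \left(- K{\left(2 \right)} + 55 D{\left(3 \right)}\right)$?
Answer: $33437$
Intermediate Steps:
$D{\left(d \right)} = 5 - 4 d$ ($D{\left(d \right)} = - 4 d + 5 = 5 - 4 d$)
$33050 - \left(- K{\left(2 \right)} + 55 D{\left(3 \right)}\right) = 33050 - \left(-2 + 55 \left(5 - 12\right)\right) = 33050 + \left(2 - -385\right) = 33050 + \left(2 + 385\right) = 33050 + 387 = 33437$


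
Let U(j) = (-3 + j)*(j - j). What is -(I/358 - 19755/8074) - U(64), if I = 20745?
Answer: -40105710/722623 ≈ -55.500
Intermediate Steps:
U(j) = 0 (U(j) = (-3 + j)*0 = 0)
-(I/358 - 19755/8074) - U(64) = -(20745/358 - 19755/8074) - 1*0 = -(20745*(1/358) - 19755*1/8074) + 0 = -(20745/358 - 19755/8074) + 0 = -1*40105710/722623 + 0 = -40105710/722623 + 0 = -40105710/722623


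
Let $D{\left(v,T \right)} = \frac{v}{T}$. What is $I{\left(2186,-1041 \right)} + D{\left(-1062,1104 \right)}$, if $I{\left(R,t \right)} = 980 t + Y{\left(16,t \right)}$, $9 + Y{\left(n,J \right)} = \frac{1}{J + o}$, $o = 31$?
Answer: $- \frac{94796051357}{92920} \approx -1.0202 \cdot 10^{6}$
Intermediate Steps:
$Y{\left(n,J \right)} = -9 + \frac{1}{31 + J}$ ($Y{\left(n,J \right)} = -9 + \frac{1}{J + 31} = -9 + \frac{1}{31 + J}$)
$I{\left(R,t \right)} = 980 t + \frac{-278 - 9 t}{31 + t}$
$I{\left(2186,-1041 \right)} + D{\left(-1062,1104 \right)} = \frac{-278 + 980 \left(-1041\right)^{2} + 30371 \left(-1041\right)}{31 - 1041} - \frac{1062}{1104} = \frac{-278 + 980 \cdot 1083681 - 31616211}{-1010} - \frac{177}{184} = - \frac{-278 + 1062007380 - 31616211}{1010} - \frac{177}{184} = \left(- \frac{1}{1010}\right) 1030390891 - \frac{177}{184} = - \frac{1030390891}{1010} - \frac{177}{184} = - \frac{94796051357}{92920}$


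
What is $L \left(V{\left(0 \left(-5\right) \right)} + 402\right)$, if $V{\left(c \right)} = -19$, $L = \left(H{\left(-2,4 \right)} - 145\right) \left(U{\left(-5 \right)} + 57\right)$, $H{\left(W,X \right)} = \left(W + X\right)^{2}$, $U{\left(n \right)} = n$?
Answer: $-2808156$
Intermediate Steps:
$L = -7332$ ($L = \left(\left(-2 + 4\right)^{2} - 145\right) \left(-5 + 57\right) = \left(2^{2} - 145\right) 52 = \left(4 - 145\right) 52 = \left(-141\right) 52 = -7332$)
$L \left(V{\left(0 \left(-5\right) \right)} + 402\right) = - 7332 \left(-19 + 402\right) = \left(-7332\right) 383 = -2808156$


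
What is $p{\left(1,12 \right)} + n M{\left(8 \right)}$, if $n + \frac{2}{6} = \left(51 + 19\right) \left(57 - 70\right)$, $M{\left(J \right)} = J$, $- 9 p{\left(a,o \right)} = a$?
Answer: $- \frac{65545}{9} \approx -7282.8$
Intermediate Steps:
$p{\left(a,o \right)} = - \frac{a}{9}$
$n = - \frac{2731}{3}$ ($n = - \frac{1}{3} + \left(51 + 19\right) \left(57 - 70\right) = - \frac{1}{3} + 70 \left(-13\right) = - \frac{1}{3} - 910 = - \frac{2731}{3} \approx -910.33$)
$p{\left(1,12 \right)} + n M{\left(8 \right)} = \left(- \frac{1}{9}\right) 1 - \frac{21848}{3} = - \frac{1}{9} - \frac{21848}{3} = - \frac{65545}{9}$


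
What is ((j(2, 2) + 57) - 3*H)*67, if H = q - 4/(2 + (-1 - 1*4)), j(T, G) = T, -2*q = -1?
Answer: 7169/2 ≈ 3584.5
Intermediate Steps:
q = ½ (q = -½*(-1) = ½ ≈ 0.50000)
H = 11/6 (H = ½ - 4/(2 + (-1 - 1*4)) = ½ - 4/(2 + (-1 - 4)) = ½ - 4/(2 - 5) = ½ - 4/(-3) = ½ - 4*(-⅓) = ½ + 4/3 = 11/6 ≈ 1.8333)
((j(2, 2) + 57) - 3*H)*67 = ((2 + 57) - 3*11/6)*67 = (59 - 11/2)*67 = (107/2)*67 = 7169/2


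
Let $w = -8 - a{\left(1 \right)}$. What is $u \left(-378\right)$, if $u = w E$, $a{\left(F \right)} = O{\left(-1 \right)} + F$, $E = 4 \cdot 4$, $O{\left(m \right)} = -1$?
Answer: $48384$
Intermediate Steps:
$E = 16$
$a{\left(F \right)} = -1 + F$
$w = -8$ ($w = -8 - \left(-1 + 1\right) = -8 - 0 = -8 + 0 = -8$)
$u = -128$ ($u = \left(-8\right) 16 = -128$)
$u \left(-378\right) = \left(-128\right) \left(-378\right) = 48384$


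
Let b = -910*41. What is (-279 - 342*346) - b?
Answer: -81301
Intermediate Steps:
b = -37310
(-279 - 342*346) - b = (-279 - 342*346) - 1*(-37310) = (-279 - 118332) + 37310 = -118611 + 37310 = -81301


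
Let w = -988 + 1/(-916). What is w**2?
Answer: 819041290081/839056 ≈ 9.7615e+5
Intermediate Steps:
w = -905009/916 (w = -988 - 1/916 = -905009/916 ≈ -988.00)
w**2 = (-905009/916)**2 = 819041290081/839056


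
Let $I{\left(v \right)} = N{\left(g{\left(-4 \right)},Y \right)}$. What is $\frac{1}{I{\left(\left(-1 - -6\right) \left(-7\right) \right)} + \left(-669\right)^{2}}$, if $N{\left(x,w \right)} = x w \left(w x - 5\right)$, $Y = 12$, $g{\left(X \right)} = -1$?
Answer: $\frac{1}{447765} \approx 2.2333 \cdot 10^{-6}$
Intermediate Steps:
$N{\left(x,w \right)} = w x \left(-5 + w x\right)$
$I{\left(v \right)} = 204$ ($I{\left(v \right)} = 12 \left(-1\right) \left(-5 + 12 \left(-1\right)\right) = 12 \left(-1\right) \left(-5 - 12\right) = 12 \left(-1\right) \left(-17\right) = 204$)
$\frac{1}{I{\left(\left(-1 - -6\right) \left(-7\right) \right)} + \left(-669\right)^{2}} = \frac{1}{204 + \left(-669\right)^{2}} = \frac{1}{204 + 447561} = \frac{1}{447765}$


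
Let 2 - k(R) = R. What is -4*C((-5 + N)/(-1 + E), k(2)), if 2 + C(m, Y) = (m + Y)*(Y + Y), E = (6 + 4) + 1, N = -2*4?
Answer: 8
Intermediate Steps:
k(R) = 2 - R
N = -8
E = 11 (E = 10 + 1 = 11)
C(m, Y) = -2 + 2*Y*(Y + m) (C(m, Y) = -2 + (m + Y)*(Y + Y) = -2 + (Y + m)*(2*Y) = -2 + 2*Y*(Y + m))
-4*C((-5 + N)/(-1 + E), k(2)) = -4*(-2 + 2*(2 - 1*2)² + 2*(2 - 1*2)*((-5 - 8)/(-1 + 11))) = -4*(-2 + 2*(2 - 2)² + 2*(2 - 2)*(-13/10)) = -4*(-2 + 2*0² + 2*0*(-13*⅒)) = -4*(-2 + 2*0 + 2*0*(-13/10)) = -4*(-2 + 0 + 0) = -4*(-2) = 8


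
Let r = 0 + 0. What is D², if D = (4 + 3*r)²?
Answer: 256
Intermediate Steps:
r = 0
D = 16 (D = (4 + 3*0)² = (4 + 0)² = 4² = 16)
D² = 16² = 256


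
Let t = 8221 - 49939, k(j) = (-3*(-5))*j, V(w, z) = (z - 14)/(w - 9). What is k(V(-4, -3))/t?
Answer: -5/10634 ≈ -0.00047019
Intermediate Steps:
V(w, z) = (-14 + z)/(-9 + w)
k(j) = 15*j
t = -41718
k(V(-4, -3))/t = (15*((-14 - 3)/(-9 - 4)))/(-41718) = (15*(-17/(-13)))*(-1/41718) = (15*(-1/13*(-17)))*(-1/41718) = (15*(17/13))*(-1/41718) = (255/13)*(-1/41718) = -5/10634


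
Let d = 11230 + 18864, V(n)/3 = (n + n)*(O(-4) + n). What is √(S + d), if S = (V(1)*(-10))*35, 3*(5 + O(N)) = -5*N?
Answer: √24494 ≈ 156.51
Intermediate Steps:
O(N) = -5 - 5*N/3 (O(N) = -5 + (-5*N)/3 = -5 - 5*N/3)
V(n) = 6*n*(5/3 + n) (V(n) = 3*((n + n)*((-5 - 5/3*(-4)) + n)) = 3*((2*n)*((-5 + 20/3) + n)) = 3*((2*n)*(5/3 + n)) = 3*(2*n*(5/3 + n)) = 6*n*(5/3 + n))
d = 30094
S = -5600 (S = ((2*1*(5 + 3*1))*(-10))*35 = ((2*1*(5 + 3))*(-10))*35 = ((2*1*8)*(-10))*35 = (16*(-10))*35 = -160*35 = -5600)
√(S + d) = √(-5600 + 30094) = √24494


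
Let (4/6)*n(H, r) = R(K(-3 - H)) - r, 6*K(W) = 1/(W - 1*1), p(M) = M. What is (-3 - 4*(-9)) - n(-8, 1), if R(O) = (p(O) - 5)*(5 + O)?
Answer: 27647/384 ≈ 71.997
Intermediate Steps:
K(W) = 1/(6*(-1 + W)) (K(W) = 1/(6*(W - 1*1)) = 1/(6*(W - 1)) = 1/(6*(-1 + W)))
R(O) = (-5 + O)*(5 + O) (R(O) = (O - 5)*(5 + O) = (-5 + O)*(5 + O))
n(H, r) = -75/2 - 3*r/2 + 1/(24*(-4 - H)²) (n(H, r) = 3*((-25 + (1/(6*(-1 + (-3 - H))))²) - r)/2 = 3*((-25 + (1/(6*(-4 - H)))²) - r)/2 = 3*((-25 + 1/(36*(-4 - H)²)) - r)/2 = 3*(-25 - r + 1/(36*(-4 - H)²))/2 = -75/2 - 3*r/2 + 1/(24*(-4 - H)²))
(-3 - 4*(-9)) - n(-8, 1) = (-3 - 4*(-9)) - (-75/2 - 3/2*1 + 1/(24*(4 - 8)²)) = (-3 + 36) - (-75/2 - 3/2 + (1/24)/(-4)²) = 33 - (-75/2 - 3/2 + (1/24)*(1/16)) = 33 - (-75/2 - 3/2 + 1/384) = 33 - 1*(-14975/384) = 33 + 14975/384 = 27647/384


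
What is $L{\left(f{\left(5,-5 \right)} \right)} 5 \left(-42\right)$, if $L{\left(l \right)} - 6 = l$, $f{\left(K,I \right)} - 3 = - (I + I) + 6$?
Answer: $-5250$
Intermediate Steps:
$f{\left(K,I \right)} = 9 - 2 I$ ($f{\left(K,I \right)} = 3 - \left(-6 + 2 I\right) = 9 - 2 I$)
$L{\left(l \right)} = 6 + l$
$L{\left(f{\left(5,-5 \right)} \right)} 5 \left(-42\right) = \left(6 + \left(9 - -10\right)\right) 5 \left(-42\right) = \left(6 + \left(9 + 10\right)\right) 5 \left(-42\right) = \left(6 + 19\right) 5 \left(-42\right) = 25 \cdot 5 \left(-42\right) = 125 \left(-42\right) = -5250$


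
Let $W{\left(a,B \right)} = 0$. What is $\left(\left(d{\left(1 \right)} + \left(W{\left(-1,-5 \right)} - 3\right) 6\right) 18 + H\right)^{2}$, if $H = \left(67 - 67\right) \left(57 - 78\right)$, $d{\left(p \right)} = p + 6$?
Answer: $39204$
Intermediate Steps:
$d{\left(p \right)} = 6 + p$
$H = 0$ ($H = 0 \left(-21\right) = 0$)
$\left(\left(d{\left(1 \right)} + \left(W{\left(-1,-5 \right)} - 3\right) 6\right) 18 + H\right)^{2} = \left(\left(\left(6 + 1\right) + \left(0 - 3\right) 6\right) 18 + 0\right)^{2} = \left(\left(7 - 18\right) 18 + 0\right)^{2} = \left(\left(-11\right) 18 + 0\right)^{2} = \left(-198 + 0\right)^{2} = \left(-198\right)^{2} = 39204$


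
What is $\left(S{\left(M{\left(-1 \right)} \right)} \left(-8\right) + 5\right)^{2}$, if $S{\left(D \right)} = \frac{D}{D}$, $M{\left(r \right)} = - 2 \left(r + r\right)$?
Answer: $9$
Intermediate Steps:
$M{\left(r \right)} = - 4 r$ ($M{\left(r \right)} = - 2 \cdot 2 r = - 4 r$)
$S{\left(D \right)} = 1$
$\left(S{\left(M{\left(-1 \right)} \right)} \left(-8\right) + 5\right)^{2} = \left(1 \left(-8\right) + 5\right)^{2} = \left(-8 + 5\right)^{2} = \left(-3\right)^{2} = 9$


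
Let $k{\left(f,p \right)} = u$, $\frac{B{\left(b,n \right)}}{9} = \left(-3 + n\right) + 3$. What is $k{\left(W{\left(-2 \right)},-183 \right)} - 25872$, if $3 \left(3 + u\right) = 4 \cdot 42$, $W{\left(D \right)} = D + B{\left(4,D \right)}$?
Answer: $-25819$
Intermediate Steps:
$B{\left(b,n \right)} = 9 n$ ($B{\left(b,n \right)} = 9 \left(\left(-3 + n\right) + 3\right) = 9 n$)
$W{\left(D \right)} = 10 D$ ($W{\left(D \right)} = D + 9 D = 10 D$)
$u = 53$ ($u = -3 + \frac{4 \cdot 42}{3} = -3 + \frac{1}{3} \cdot 168 = -3 + 56 = 53$)
$k{\left(f,p \right)} = 53$
$k{\left(W{\left(-2 \right)},-183 \right)} - 25872 = 53 - 25872 = -25819$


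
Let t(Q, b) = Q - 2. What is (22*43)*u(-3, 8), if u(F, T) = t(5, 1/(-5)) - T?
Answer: -4730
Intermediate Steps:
t(Q, b) = -2 + Q
u(F, T) = 3 - T (u(F, T) = (-2 + 5) - T = 3 - T)
(22*43)*u(-3, 8) = (22*43)*(3 - 1*8) = 946*(3 - 8) = 946*(-5) = -4730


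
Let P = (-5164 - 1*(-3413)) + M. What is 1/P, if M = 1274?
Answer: -1/477 ≈ -0.0020964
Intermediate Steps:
P = -477 (P = (-5164 - 1*(-3413)) + 1274 = (-5164 + 3413) + 1274 = -1751 + 1274 = -477)
1/P = 1/(-477) = -1/477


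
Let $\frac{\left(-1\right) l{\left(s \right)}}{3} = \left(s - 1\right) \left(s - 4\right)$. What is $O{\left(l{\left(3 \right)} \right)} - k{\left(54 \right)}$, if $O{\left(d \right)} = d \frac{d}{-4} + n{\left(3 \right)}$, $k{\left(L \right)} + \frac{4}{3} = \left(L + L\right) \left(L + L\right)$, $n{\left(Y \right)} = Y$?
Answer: $- \frac{35006}{3} \approx -11669.0$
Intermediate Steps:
$l{\left(s \right)} = - 3 \left(-1 + s\right) \left(-4 + s\right)$ ($l{\left(s \right)} = - 3 \left(s - 1\right) \left(s - 4\right) = - 3 \left(-1 + s\right) \left(-4 + s\right)$)
$k{\left(L \right)} = - \frac{4}{3} + 4 L^{2}$ ($k{\left(L \right)} = - \frac{4}{3} + \left(L + L\right) \left(L + L\right) = - \frac{4}{3} + 2 L 2 L = - \frac{4}{3} + 4 L^{2}$)
$O{\left(d \right)} = 3 - \frac{d^{2}}{4}$ ($O{\left(d \right)} = d \frac{d}{-4} + 3 = d d \left(- \frac{1}{4}\right) + 3 = d \left(- \frac{d}{4}\right) + 3 = - \frac{d^{2}}{4} + 3 = 3 - \frac{d^{2}}{4}$)
$O{\left(l{\left(3 \right)} \right)} - k{\left(54 \right)} = \left(3 - \frac{\left(-12 - 3 \cdot 3^{2} + 15 \cdot 3\right)^{2}}{4}\right) - \left(- \frac{4}{3} + 4 \cdot 54^{2}\right) = \left(3 - \frac{\left(-12 - 27 + 45\right)^{2}}{4}\right) - \left(- \frac{4}{3} + 4 \cdot 2916\right) = \left(3 - \frac{\left(-12 - 27 + 45\right)^{2}}{4}\right) - \left(- \frac{4}{3} + 11664\right) = \left(3 - \frac{6^{2}}{4}\right) - \frac{34988}{3} = \left(3 - 9\right) - \frac{34988}{3} = -6 - \frac{34988}{3} = - \frac{35006}{3}$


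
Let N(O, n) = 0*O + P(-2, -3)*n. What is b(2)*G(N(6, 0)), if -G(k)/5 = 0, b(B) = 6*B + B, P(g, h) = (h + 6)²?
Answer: 0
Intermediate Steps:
P(g, h) = (6 + h)²
N(O, n) = 9*n (N(O, n) = 0*O + (6 - 3)²*n = 0 + 3²*n = 0 + 9*n = 9*n)
b(B) = 7*B
G(k) = 0 (G(k) = -5*0 = 0)
b(2)*G(N(6, 0)) = (7*2)*0 = 14*0 = 0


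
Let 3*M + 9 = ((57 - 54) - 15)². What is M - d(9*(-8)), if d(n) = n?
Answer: 117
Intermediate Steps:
M = 45 (M = -3 + ((57 - 54) - 15)²/3 = -3 + (3 - 15)²/3 = -3 + (⅓)*(-12)² = -3 + (⅓)*144 = -3 + 48 = 45)
M - d(9*(-8)) = 45 - 9*(-8) = 45 - 1*(-72) = 45 + 72 = 117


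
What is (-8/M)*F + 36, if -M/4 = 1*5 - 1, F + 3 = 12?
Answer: 81/2 ≈ 40.500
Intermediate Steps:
F = 9 (F = -3 + 12 = 9)
M = -16 (M = -4*(1*5 - 1) = -4*(5 - 1) = -4*4 = -16)
(-8/M)*F + 36 = -8/(-16)*9 + 36 = -8*(-1/16)*9 + 36 = (1/2)*9 + 36 = 9/2 + 36 = 81/2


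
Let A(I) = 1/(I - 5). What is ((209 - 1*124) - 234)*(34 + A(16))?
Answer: -55875/11 ≈ -5079.5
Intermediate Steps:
A(I) = 1/(-5 + I)
((209 - 1*124) - 234)*(34 + A(16)) = ((209 - 1*124) - 234)*(34 + 1/(-5 + 16)) = ((209 - 124) - 234)*(34 + 1/11) = (85 - 234)*(34 + 1/11) = -149*375/11 = -55875/11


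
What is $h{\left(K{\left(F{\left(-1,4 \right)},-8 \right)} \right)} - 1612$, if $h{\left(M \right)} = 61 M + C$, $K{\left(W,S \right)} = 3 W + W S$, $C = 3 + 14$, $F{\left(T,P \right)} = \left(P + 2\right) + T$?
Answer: $-3120$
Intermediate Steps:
$F{\left(T,P \right)} = 2 + P + T$ ($F{\left(T,P \right)} = \left(2 + P\right) + T = 2 + P + T$)
$C = 17$
$K{\left(W,S \right)} = 3 W + S W$
$h{\left(M \right)} = 17 + 61 M$ ($h{\left(M \right)} = 61 M + 17 = 17 + 61 M$)
$h{\left(K{\left(F{\left(-1,4 \right)},-8 \right)} \right)} - 1612 = \left(17 + 61 \left(2 + 4 - 1\right) \left(3 - 8\right)\right) - 1612 = \left(17 + 61 \cdot 5 \left(-5\right)\right) - 1612 = \left(17 + 61 \left(-25\right)\right) - 1612 = \left(17 - 1525\right) - 1612 = -1508 - 1612 = -3120$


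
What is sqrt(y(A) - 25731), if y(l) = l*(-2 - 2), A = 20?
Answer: I*sqrt(25811) ≈ 160.66*I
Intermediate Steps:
y(l) = -4*l (y(l) = l*(-4) = -4*l)
sqrt(y(A) - 25731) = sqrt(-4*20 - 25731) = sqrt(-80 - 25731) = sqrt(-25811) = I*sqrt(25811)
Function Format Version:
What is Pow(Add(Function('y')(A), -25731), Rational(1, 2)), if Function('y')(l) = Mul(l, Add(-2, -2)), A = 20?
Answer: Mul(I, Pow(25811, Rational(1, 2))) ≈ Mul(160.66, I)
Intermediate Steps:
Function('y')(l) = Mul(-4, l) (Function('y')(l) = Mul(l, -4) = Mul(-4, l))
Pow(Add(Function('y')(A), -25731), Rational(1, 2)) = Pow(Add(Mul(-4, 20), -25731), Rational(1, 2)) = Pow(Add(-80, -25731), Rational(1, 2)) = Pow(-25811, Rational(1, 2)) = Mul(I, Pow(25811, Rational(1, 2)))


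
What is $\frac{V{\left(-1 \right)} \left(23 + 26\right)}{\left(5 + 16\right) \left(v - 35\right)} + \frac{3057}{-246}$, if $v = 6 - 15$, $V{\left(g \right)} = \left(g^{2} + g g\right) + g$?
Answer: $- \frac{67541}{5412} \approx -12.48$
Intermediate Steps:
$V{\left(g \right)} = g + 2 g^{2}$ ($V{\left(g \right)} = \left(g^{2} + g^{2}\right) + g = 2 g^{2} + g = g + 2 g^{2}$)
$v = -9$ ($v = 6 - 15 = -9$)
$\frac{V{\left(-1 \right)} \left(23 + 26\right)}{\left(5 + 16\right) \left(v - 35\right)} + \frac{3057}{-246} = \frac{- (1 + 2 \left(-1\right)) \left(23 + 26\right)}{\left(5 + 16\right) \left(-9 - 35\right)} + \frac{3057}{-246} = \frac{- (1 - 2) 49}{21 \left(-44\right)} + 3057 \left(- \frac{1}{246}\right) = \frac{\left(-1\right) \left(-1\right) 49}{-924} - \frac{1019}{82} = 1 \cdot 49 \left(- \frac{1}{924}\right) - \frac{1019}{82} = 49 \left(- \frac{1}{924}\right) - \frac{1019}{82} = - \frac{7}{132} - \frac{1019}{82} = - \frac{67541}{5412}$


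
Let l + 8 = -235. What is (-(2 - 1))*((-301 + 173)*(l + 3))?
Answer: -30720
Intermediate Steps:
l = -243 (l = -8 - 235 = -243)
(-(2 - 1))*((-301 + 173)*(l + 3)) = (-(2 - 1))*((-301 + 173)*(-243 + 3)) = (-1*1)*(-128*(-240)) = -1*30720 = -30720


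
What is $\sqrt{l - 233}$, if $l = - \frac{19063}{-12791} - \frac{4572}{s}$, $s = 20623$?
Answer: $\frac{2 i \sqrt{4031229103756845699}}{263788793} \approx 15.223 i$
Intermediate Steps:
$l = \frac{334655797}{263788793}$ ($l = - \frac{19063}{-12791} - \frac{4572}{20623} = \left(-19063\right) \left(- \frac{1}{12791}\right) - \frac{4572}{20623} = \frac{19063}{12791} - \frac{4572}{20623} = \frac{334655797}{263788793} \approx 1.2687$)
$\sqrt{l - 233} = \sqrt{\frac{334655797}{263788793} - 233} = \sqrt{- \frac{61128132972}{263788793}} = \frac{2 i \sqrt{4031229103756845699}}{263788793}$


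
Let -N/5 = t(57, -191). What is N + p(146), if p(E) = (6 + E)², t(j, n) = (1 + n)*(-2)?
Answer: 21204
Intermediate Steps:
t(j, n) = -2 - 2*n
N = -1900 (N = -5*(-2 - 2*(-191)) = -5*(-2 + 382) = -5*380 = -1900)
N + p(146) = -1900 + (6 + 146)² = -1900 + 152² = -1900 + 23104 = 21204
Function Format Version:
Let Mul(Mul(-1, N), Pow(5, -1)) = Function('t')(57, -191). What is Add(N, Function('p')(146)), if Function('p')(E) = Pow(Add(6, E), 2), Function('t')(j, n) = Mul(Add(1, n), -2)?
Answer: 21204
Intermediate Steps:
Function('t')(j, n) = Add(-2, Mul(-2, n))
N = -1900 (N = Mul(-5, Add(-2, Mul(-2, -191))) = Mul(-5, Add(-2, 382)) = Mul(-5, 380) = -1900)
Add(N, Function('p')(146)) = Add(-1900, Pow(Add(6, 146), 2)) = Add(-1900, Pow(152, 2)) = Add(-1900, 23104) = 21204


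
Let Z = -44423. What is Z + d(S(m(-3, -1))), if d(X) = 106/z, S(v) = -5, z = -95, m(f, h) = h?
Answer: -4220291/95 ≈ -44424.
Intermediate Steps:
d(X) = -106/95 (d(X) = 106/(-95) = 106*(-1/95) = -106/95)
Z + d(S(m(-3, -1))) = -44423 - 106/95 = -4220291/95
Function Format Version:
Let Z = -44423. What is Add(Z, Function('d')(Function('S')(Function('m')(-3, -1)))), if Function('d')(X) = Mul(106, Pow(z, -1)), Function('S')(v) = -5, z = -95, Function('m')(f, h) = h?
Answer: Rational(-4220291, 95) ≈ -44424.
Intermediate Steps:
Function('d')(X) = Rational(-106, 95) (Function('d')(X) = Mul(106, Pow(-95, -1)) = Mul(106, Rational(-1, 95)) = Rational(-106, 95))
Add(Z, Function('d')(Function('S')(Function('m')(-3, -1)))) = Add(-44423, Rational(-106, 95)) = Rational(-4220291, 95)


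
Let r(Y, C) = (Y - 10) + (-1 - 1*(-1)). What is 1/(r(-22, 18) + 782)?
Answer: 1/750 ≈ 0.0013333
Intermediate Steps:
r(Y, C) = -10 + Y (r(Y, C) = (-10 + Y) + (-1 + 1) = (-10 + Y) + 0 = -10 + Y)
1/(r(-22, 18) + 782) = 1/((-10 - 22) + 782) = 1/(-32 + 782) = 1/750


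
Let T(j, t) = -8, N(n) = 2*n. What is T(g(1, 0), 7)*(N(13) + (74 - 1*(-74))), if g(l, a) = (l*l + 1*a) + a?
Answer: -1392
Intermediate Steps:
g(l, a) = l² + 2*a (g(l, a) = (l² + a) + a = (a + l²) + a = l² + 2*a)
T(g(1, 0), 7)*(N(13) + (74 - 1*(-74))) = -8*(2*13 + (74 - 1*(-74))) = -8*(26 + (74 + 74)) = -8*(26 + 148) = -8*174 = -1392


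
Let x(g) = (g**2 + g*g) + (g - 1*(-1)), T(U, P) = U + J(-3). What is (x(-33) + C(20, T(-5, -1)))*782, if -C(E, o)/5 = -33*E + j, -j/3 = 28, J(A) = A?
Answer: 4587212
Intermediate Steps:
j = -84 (j = -3*28 = -84)
T(U, P) = -3 + U (T(U, P) = U - 3 = -3 + U)
x(g) = 1 + g + 2*g**2 (x(g) = (g**2 + g**2) + (g + 1) = 2*g**2 + (1 + g) = 1 + g + 2*g**2)
C(E, o) = 420 + 165*E (C(E, o) = -5*(-33*E - 84) = -5*(-84 - 33*E) = 420 + 165*E)
(x(-33) + C(20, T(-5, -1)))*782 = ((1 - 33 + 2*(-33)**2) + (420 + 165*20))*782 = ((1 - 33 + 2*1089) + (420 + 3300))*782 = ((1 - 33 + 2178) + 3720)*782 = (2146 + 3720)*782 = 5866*782 = 4587212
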